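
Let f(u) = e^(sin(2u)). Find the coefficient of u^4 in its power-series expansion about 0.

Let u equal the inner series; expand the outer function in u and truncate.
f(0) = 1
f′(0) = 2
f′′(0) = 4
f′′′(0) = 0
f^(4)(0) = -48

-2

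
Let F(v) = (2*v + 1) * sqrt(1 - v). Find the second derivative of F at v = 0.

-9/4

Multiply each power in the prefactor through the base expansion.
The coefficient of v^2 in the expansion is -9/8, so F′′(0) = 2! * (-9/8) = -9/4.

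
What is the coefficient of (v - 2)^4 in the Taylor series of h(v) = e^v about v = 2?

e^(2)/24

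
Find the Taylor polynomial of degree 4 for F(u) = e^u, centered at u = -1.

(u + 1)^4*e^(-1)/24 + (u + 1)^3*e^(-1)/6 + (u + 1)^2*e^(-1)/2 + (u + 1)*e^(-1) + e^(-1)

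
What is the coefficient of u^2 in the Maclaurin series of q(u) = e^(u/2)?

1/8

Compute the successive derivatives at the expansion point and divide by k!.
[u^0] = 1;  [u^1] = 1/2;  [u^2] = 1/8.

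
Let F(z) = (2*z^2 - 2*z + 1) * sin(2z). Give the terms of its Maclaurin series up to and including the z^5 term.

Multiply each power in the prefactor through the base expansion.

-12*z^5/5 + 8*z^4/3 + 8*z^3/3 - 4*z^2 + 2*z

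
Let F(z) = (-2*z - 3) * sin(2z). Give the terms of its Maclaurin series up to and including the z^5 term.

-4*z^5/5 + 8*z^4/3 + 4*z^3 - 4*z^2 - 6*z

Distribute the polynomial across the series and collect like powers.
[z^0] = 0;  [z^1] = -6;  [z^2] = -4;  [z^3] = 4;  [z^4] = 8/3;  [z^5] = -4/5.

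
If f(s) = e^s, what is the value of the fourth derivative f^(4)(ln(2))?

From the series, [(s - ln(2))^4] f = 1/12; multiply by 4! = 24 to get 2.

2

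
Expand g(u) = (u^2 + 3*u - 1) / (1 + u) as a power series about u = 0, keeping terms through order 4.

-3*u^4 + 3*u^3 - 3*u^2 + 4*u - 1

Shift and add copies of the series according to the polynomial's terms.
g(0) = -1
g′(0) = 4
g′′(0) = -6
g′′′(0) = 18
g^(4)(0) = -72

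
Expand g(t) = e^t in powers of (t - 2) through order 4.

(t - 2)^4*e^(2)/24 + (t - 2)^3*e^(2)/6 + (t - 2)^2*e^(2)/2 + (t - 2)*e^(2) + e^(2)

g(2) = e^(2)
g′(2) = e^(2)
g′′(2) = e^(2)
g′′′(2) = e^(2)
g^(4)(2) = e^(2)
Then c_k = g^(k)(2)/k! gives each Taylor coefficient.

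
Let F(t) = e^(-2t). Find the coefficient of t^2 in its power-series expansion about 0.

2

F(0) = 1
F′(0) = -2
F′′(0) = 4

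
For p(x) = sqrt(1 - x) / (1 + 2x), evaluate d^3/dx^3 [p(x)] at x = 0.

-471/8

Expand each factor separately, then convolve coefficients.
The coefficient of x^3 in the expansion is -157/16, so p′′′(0) = 3! * (-157/16) = -471/8.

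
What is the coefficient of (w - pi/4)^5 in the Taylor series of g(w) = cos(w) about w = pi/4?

g(pi/4) = sqrt(2)/2
g′(pi/4) = -sqrt(2)/2
g′′(pi/4) = -sqrt(2)/2
g′′′(pi/4) = sqrt(2)/2
g^(4)(pi/4) = sqrt(2)/2
g^(5)(pi/4) = -sqrt(2)/2

-sqrt(2)/240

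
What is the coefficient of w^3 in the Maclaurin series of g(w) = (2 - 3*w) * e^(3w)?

Multiply each power in the prefactor through the base expansion.
g(0) = 2
g′(0) = 3
g′′(0) = 0
g′′′(0) = -27

-9/2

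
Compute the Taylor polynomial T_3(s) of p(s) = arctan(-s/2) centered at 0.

s^3/24 - s/2

Apply the Taylor formula c_k = f^(k)(a)/k!.
p(0) = 0
p′(0) = -1/2
p′′(0) = 0
p′′′(0) = 1/4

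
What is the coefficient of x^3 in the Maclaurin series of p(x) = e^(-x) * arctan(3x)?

Write out both Maclaurin series and multiply, keeping only the needed powers.
[x^0] = 0;  [x^1] = 3;  [x^2] = -3;  [x^3] = -15/2.
So c_3 = p′′′(0)/3! = -15/2.

-15/2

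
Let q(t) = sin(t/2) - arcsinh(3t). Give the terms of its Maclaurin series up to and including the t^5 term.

Add the two expansions coefficient-wise.
q(0) = 0
q′(0) = -5/2
q′′(0) = 0
q′′′(0) = 215/8
q^(4)(0) = 0
q^(5)(0) = -69983/32
Then c_k = q^(k)(0)/k! gives each Taylor coefficient.

-69983*t^5/3840 + 215*t^3/48 - 5*t/2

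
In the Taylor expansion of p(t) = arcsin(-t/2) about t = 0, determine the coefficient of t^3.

-1/48

Compute the successive derivatives at the expansion point and divide by k!.
p(0) = 0
p′(0) = -1/2
p′′(0) = 0
p′′′(0) = -1/8
Dividing each by k! gives the coefficients c_0, ..., c_3.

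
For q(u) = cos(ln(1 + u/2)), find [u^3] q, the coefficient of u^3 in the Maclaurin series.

1/16

Compose series: expand the inner function first, then feed it into the outer expansion.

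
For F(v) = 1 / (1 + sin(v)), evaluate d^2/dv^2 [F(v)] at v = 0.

Write 1/(1+u) = 1 - u + u^2 - u^3 + ... and substitute the series for u.
The coefficient of v^2 in the expansion is 1, so F′′(0) = 2! * (1) = 2.

2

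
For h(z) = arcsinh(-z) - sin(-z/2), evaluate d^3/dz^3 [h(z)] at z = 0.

Combine the two series term by term.
The coefficient of z^3 in the expansion is 7/48, so h′′′(0) = 3! * (7/48) = 7/8.

7/8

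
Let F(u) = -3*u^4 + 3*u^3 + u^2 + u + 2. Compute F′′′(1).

From the series, [(u - 1)^3] F = -9; multiply by 3! = 6 to get -54.

-54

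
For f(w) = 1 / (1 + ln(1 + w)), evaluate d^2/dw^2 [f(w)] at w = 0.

Expand as Σ (-1)^k u^k with u equal to the inner function's series.
The coefficient of w^2 in the expansion is 3/2, so f′′(0) = 2! * (3/2) = 3.

3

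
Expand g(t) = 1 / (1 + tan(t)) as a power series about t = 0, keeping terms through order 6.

122*t^6/45 - 32*t^5/15 + 5*t^4/3 - 4*t^3/3 + t^2 - t + 1

Expand as Σ (-1)^k u^k with u equal to the inner function's series.
[t^0] = 1;  [t^1] = -1;  [t^2] = 1;  [t^3] = -4/3;  [t^4] = 5/3;  [t^5] = -32/15;  [t^6] = 122/45.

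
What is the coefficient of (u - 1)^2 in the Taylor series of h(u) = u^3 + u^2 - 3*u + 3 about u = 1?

h(1) = 2
h′(1) = 2
h′′(1) = 8
So c_2 = h′′(1)/2! = 4.

4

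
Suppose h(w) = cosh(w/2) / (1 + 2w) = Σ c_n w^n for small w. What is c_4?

6337/384

Write out both Maclaurin series and multiply, keeping only the needed powers.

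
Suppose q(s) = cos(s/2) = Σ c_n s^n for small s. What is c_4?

[s^0] = 1;  [s^1] = 0;  [s^2] = -1/8;  [s^3] = 0;  [s^4] = 1/384.

1/384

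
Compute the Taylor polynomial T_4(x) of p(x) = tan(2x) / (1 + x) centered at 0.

-14*x^4/3 + 14*x^3/3 - 2*x^2 + 2*x

Write out both Maclaurin series and multiply, keeping only the needed powers.
p(0) = 0
p′(0) = 2
p′′(0) = -4
p′′′(0) = 28
p^(4)(0) = -112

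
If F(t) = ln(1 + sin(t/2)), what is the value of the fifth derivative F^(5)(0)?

Compose series: expand the inner function first, then feed it into the outer expansion.
The coefficient of t^5 in the expansion is 1/768, so F^(5)(0) = 5! * (1/768) = 5/32.

5/32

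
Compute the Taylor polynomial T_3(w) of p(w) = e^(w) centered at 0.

Compute the successive derivatives at the expansion point and divide by k!.
p(0) = 1
p′(0) = 1
p′′(0) = 1
p′′′(0) = 1
Then c_k = p^(k)(0)/k! gives each Taylor coefficient.

w^3/6 + w^2/2 + w + 1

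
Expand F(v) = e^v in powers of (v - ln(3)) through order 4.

(v - ln(3))^4/8 + (v - ln(3))^3/2 + 3*(v - ln(3))^2/2 + 3*(v - ln(3)) + 3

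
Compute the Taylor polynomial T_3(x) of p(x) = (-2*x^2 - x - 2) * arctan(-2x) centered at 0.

-4*x^3/3 + 2*x^2 + 4*x

Multiply each power in the prefactor through the base expansion.
p(0) = 0
p′(0) = 4
p′′(0) = 4
p′′′(0) = -8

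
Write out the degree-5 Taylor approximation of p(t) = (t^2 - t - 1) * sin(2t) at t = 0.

Multiply each power in the prefactor through the base expansion.
p(0) = 0
p′(0) = -2
p′′(0) = -4
p′′′(0) = 20
p^(4)(0) = 32
p^(5)(0) = -192

-8*t^5/5 + 4*t^4/3 + 10*t^3/3 - 2*t^2 - 2*t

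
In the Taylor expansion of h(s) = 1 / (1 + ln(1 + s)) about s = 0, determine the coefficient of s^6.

3289/360

Expand as Σ (-1)^k u^k with u equal to the inner function's series.
h(0) = 1
h′(0) = -1
h′′(0) = 3
h′′′(0) = -14
h^(4)(0) = 88
h^(5)(0) = -694
h^(6)(0) = 6578
The Taylor polynomial is Σ h^(k)(0)/k! · s^k.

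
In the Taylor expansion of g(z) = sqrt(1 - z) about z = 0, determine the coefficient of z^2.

Use the known series and substitute for the argument.
g(0) = 1
g′(0) = -1/2
g′′(0) = -1/4
Then c_k = g^(k)(0)/k! gives each Taylor coefficient.

-1/8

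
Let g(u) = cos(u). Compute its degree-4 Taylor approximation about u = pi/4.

sqrt(2)*(u - pi/4)^4/48 + sqrt(2)*(u - pi/4)^3/12 - sqrt(2)*(u - pi/4)^2/4 - sqrt(2)*(u - pi/4)/2 + sqrt(2)/2

g(pi/4) = sqrt(2)/2
g′(pi/4) = -sqrt(2)/2
g′′(pi/4) = -sqrt(2)/2
g′′′(pi/4) = sqrt(2)/2
g^(4)(pi/4) = sqrt(2)/2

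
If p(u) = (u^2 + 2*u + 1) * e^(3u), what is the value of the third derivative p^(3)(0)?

99

Shift and add copies of the series according to the polynomial's terms.
From the series, [u^3] p = 33/2; multiply by 3! = 6 to get 99.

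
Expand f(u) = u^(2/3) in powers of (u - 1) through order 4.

-7*(u - 1)^4/243 + 4*(u - 1)^3/81 - (u - 1)^2/9 + 2*(u - 1)/3 + 1

Apply the Taylor formula c_k = f^(k)(a)/k!.
f(1) = 1
f′(1) = 2/3
f′′(1) = -2/9
f′′′(1) = 8/27
f^(4)(1) = -56/81
The Taylor polynomial is Σ f^(k)(1)/k! · (u - 1)^k.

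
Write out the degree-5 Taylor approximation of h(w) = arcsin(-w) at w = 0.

-3*w^5/40 - w^3/6 - w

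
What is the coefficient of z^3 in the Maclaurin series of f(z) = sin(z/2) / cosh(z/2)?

-1/12

Write the quotient as an unknown series and match coefficients against numerator = denominator · series.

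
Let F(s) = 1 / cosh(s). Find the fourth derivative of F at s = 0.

Invert the denominator's series and multiply.
From the series, [s^4] F = 5/24; multiply by 4! = 24 to get 5.

5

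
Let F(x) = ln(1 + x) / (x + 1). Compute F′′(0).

-3

Expand 1/(denominator) as a geometric series and multiply by the numerator's series.
The coefficient of x^2 in the expansion is -3/2, so F′′(0) = 2! * (-3/2) = -3.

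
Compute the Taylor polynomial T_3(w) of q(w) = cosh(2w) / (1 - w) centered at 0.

3*w^3 + 3*w^2 + w + 1

Multiply the two series term by term and collect like powers.
[w^0] = 1;  [w^1] = 1;  [w^2] = 3;  [w^3] = 3.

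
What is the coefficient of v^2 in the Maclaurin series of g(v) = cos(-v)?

-1/2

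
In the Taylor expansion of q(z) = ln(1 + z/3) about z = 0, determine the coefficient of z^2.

-1/18

c_2 = q′′(0)/2! = -1/18.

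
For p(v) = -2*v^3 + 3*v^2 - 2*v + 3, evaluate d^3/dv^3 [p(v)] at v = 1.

Apply the Taylor formula c_k = f^(k)(a)/k!.
The coefficient of (v - 1)^3 in the expansion is -2, so p′′′(1) = 3! * (-2) = -12.

-12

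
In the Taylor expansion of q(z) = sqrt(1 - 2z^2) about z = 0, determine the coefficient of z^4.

Use the known series and substitute for the argument.
q(0) = 1
q′(0) = 0
q′′(0) = -2
q′′′(0) = 0
q^(4)(0) = -12

-1/2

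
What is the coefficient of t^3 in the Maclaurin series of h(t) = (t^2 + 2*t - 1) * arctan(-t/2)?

-13/24

Multiply each power in the prefactor through the base expansion.
h(0) = 0
h′(0) = 1/2
h′′(0) = -2
h′′′(0) = -13/4
So c_3 = h′′′(0)/3! = -13/24.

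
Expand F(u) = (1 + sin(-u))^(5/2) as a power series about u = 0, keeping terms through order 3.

Let u equal the inner series; expand the outer function in u and truncate.
F(0) = 1
F′(0) = -5/2
F′′(0) = 15/4
F′′′(0) = 5/8

5*u^3/48 + 15*u^2/8 - 5*u/2 + 1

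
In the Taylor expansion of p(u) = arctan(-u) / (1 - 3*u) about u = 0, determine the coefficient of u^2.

Multiply the numerator's expansion by the denominator's geometric series.
[u^0] = 0;  [u^1] = -1;  [u^2] = -3.

-3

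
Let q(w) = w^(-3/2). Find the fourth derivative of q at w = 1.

945/16

Use the known series and substitute for the argument.
The coefficient of (w - 1)^4 in the expansion is 315/128, so q^(4)(1) = 4! * (315/128) = 945/16.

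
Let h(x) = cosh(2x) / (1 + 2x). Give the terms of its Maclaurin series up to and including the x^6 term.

Expand each factor separately, then convolve coefficients.
h(0) = 1
h′(0) = -2
h′′(0) = 12
h′′′(0) = -72
h^(4)(0) = 592
h^(5)(0) = -5920
h^(6)(0) = 71104
Then c_k = h^(k)(0)/k! gives each Taylor coefficient.

4444*x^6/45 - 148*x^5/3 + 74*x^4/3 - 12*x^3 + 6*x^2 - 2*x + 1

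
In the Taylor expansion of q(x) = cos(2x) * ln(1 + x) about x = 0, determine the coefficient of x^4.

Write out both Maclaurin series and multiply, keeping only the needed powers.
[x^0] = 0;  [x^1] = 1;  [x^2] = -1/2;  [x^3] = -5/3;  [x^4] = 3/4.

3/4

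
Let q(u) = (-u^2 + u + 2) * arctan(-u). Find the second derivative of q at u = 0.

Distribute the polynomial across the series and collect like powers.
From the series, [u^2] q = -1; multiply by 2! = 2 to get -2.

-2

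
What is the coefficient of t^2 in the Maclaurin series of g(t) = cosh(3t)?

9/2

Use the known series and substitute for the argument.
g(0) = 1
g′(0) = 0
g′′(0) = 9
So c_2 = g′′(0)/2! = 9/2.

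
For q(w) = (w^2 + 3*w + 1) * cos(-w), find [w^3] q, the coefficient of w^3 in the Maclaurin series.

-3/2

Distribute the polynomial across the series and collect like powers.
q(0) = 1
q′(0) = 3
q′′(0) = 1
q′′′(0) = -9
So c_3 = q′′′(0)/3! = -3/2.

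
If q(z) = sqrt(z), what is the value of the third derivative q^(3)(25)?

From the series, [(z - 25)^3] q = 1/50000; multiply by 3! = 6 to get 3/25000.

3/25000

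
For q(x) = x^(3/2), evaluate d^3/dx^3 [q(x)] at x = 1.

-3/8

Compute the successive derivatives at the expansion point and divide by k!.
From the series, [(x - 1)^3] q = -1/16; multiply by 3! = 6 to get -3/8.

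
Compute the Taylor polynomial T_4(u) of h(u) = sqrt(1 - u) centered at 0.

Use the known series and substitute for the argument.
[u^0] = 1;  [u^1] = -1/2;  [u^2] = -1/8;  [u^3] = -1/16;  [u^4] = -5/128.

-5*u^4/128 - u^3/16 - u^2/8 - u/2 + 1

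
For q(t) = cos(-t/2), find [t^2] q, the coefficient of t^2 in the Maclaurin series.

-1/8

q(0) = 1
q′(0) = 0
q′′(0) = -1/4
Then c_k = q^(k)(0)/k! gives each Taylor coefficient.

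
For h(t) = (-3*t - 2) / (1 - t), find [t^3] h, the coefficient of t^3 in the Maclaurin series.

-5

Shift and add copies of the series according to the polynomial's terms.
[t^0] = -2;  [t^1] = -5;  [t^2] = -5;  [t^3] = -5.
So c_3 = h′′′(0)/3! = -5.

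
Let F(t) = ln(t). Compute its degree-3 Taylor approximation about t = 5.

(t - 5)^3/375 - (t - 5)^2/50 + (t - 5)/5 + ln(5)

Use the known series and substitute for the argument.
[(t - 5)^0] = ln(5);  [(t - 5)^1] = 1/5;  [(t - 5)^2] = -1/50;  [(t - 5)^3] = 1/375.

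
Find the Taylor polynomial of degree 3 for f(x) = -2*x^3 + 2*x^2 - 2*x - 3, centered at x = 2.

f(2) = -15
f′(2) = -18
f′′(2) = -20
f′′′(2) = -12

-2*(x - 2)^3 - 10*(x - 2)^2 - 18*(x - 2) - 15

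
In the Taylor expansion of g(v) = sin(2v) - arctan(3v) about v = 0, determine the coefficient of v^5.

Combine the two series term by term.
So c_5 = g^(5)(0)/5! = -145/3.

-145/3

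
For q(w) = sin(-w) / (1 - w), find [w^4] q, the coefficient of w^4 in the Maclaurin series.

-5/6

Multiply the two series term by term and collect like powers.
q(0) = 0
q′(0) = -1
q′′(0) = -2
q′′′(0) = -5
q^(4)(0) = -20
So c_4 = q^(4)(0)/4! = -5/6.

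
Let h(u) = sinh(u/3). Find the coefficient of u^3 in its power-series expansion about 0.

1/162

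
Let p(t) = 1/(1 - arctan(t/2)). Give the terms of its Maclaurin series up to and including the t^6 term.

t^6/360 + t^5/160 + t^4/48 + t^3/12 + t^2/4 + t/2 + 1

Compose series: expand the inner function first, then feed it into the outer expansion.
[t^0] = 1;  [t^1] = 1/2;  [t^2] = 1/4;  [t^3] = 1/12;  [t^4] = 1/48;  [t^5] = 1/160;  [t^6] = 1/360.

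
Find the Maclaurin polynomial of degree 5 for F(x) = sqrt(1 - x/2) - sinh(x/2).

Combine the two series term by term.
[x^0] = 1;  [x^1] = -3/4;  [x^2] = -1/32;  [x^3] = -11/384;  [x^4] = -5/2048;  [x^5] = -137/122880.

-137*x^5/122880 - 5*x^4/2048 - 11*x^3/384 - x^2/32 - 3*x/4 + 1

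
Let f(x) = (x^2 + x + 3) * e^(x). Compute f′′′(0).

12

Multiply each power in the prefactor through the base expansion.
From the series, [x^3] f = 2; multiply by 3! = 6 to get 12.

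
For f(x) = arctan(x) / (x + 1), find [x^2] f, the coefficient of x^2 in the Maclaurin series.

Multiply the numerator's expansion by the denominator's geometric series.
f(0) = 0
f′(0) = 1
f′′(0) = -2

-1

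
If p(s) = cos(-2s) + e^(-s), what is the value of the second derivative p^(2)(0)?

-3

Expand each term separately and add.
The coefficient of s^2 in the expansion is -3/2, so p′′(0) = 2! * (-3/2) = -3.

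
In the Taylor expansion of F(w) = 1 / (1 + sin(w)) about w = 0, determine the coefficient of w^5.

-61/120

Use the geometric series for the reciprocal, then substitute.
[w^0] = 1;  [w^1] = -1;  [w^2] = 1;  [w^3] = -5/6;  [w^4] = 2/3;  [w^5] = -61/120.
So c_5 = F^(5)(0)/5! = -61/120.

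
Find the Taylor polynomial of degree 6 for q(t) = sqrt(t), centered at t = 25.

q(25) = 5
q′(25) = 1/10
q′′(25) = -1/500
q′′′(25) = 3/25000
q^(4)(25) = -3/250000
q^(5)(25) = 21/12500000
q^(6)(25) = -189/625000000
Dividing each by k! gives the coefficients c_0, ..., c_6.

-21*(t - 25)^6/50000000000 + 7*(t - 25)^5/500000000 - (t - 25)^4/2000000 + (t - 25)^3/50000 - (t - 25)^2/1000 + (t - 25)/10 + 5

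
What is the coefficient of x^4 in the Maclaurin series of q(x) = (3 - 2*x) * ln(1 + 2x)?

-52/3

Shift and add copies of the series according to the polynomial's terms.
q(0) = 0
q′(0) = 6
q′′(0) = -20
q′′′(0) = 72
q^(4)(0) = -416
So c_4 = q^(4)(0)/4! = -52/3.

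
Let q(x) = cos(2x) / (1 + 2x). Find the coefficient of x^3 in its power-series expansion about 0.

Write out both Maclaurin series and multiply, keeping only the needed powers.
q(0) = 1
q′(0) = -2
q′′(0) = 4
q′′′(0) = -24
The Taylor polynomial is Σ q^(k)(0)/k! · x^k.

-4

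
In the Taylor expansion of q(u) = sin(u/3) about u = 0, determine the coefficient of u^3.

[u^0] = 0;  [u^1] = 1/3;  [u^2] = 0;  [u^3] = -1/162.

-1/162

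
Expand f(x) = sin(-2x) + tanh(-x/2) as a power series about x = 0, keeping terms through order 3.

11*x^3/8 - 5*x/2

Combine the two series term by term.
f(0) = 0
f′(0) = -5/2
f′′(0) = 0
f′′′(0) = 33/4
The Taylor polynomial is Σ f^(k)(0)/k! · x^k.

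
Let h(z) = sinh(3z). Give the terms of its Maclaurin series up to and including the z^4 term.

9*z^3/2 + 3*z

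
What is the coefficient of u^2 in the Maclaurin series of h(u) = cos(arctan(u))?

Compose series: expand the inner function first, then feed it into the outer expansion.
So c_2 = h′′(0)/2! = -1/2.

-1/2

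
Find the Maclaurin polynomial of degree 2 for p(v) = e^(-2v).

2*v^2 - 2*v + 1

p(0) = 1
p′(0) = -2
p′′(0) = 4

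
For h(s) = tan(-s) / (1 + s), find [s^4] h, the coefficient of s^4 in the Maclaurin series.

Write out both Maclaurin series and multiply, keeping only the needed powers.
So c_4 = h^(4)(0)/4! = 4/3.

4/3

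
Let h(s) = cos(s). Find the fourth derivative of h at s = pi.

-1

Differentiate repeatedly and evaluate at the center.
The coefficient of (s - pi)^4 in the expansion is -1/24, so h^(4)(pi) = 4! * (-1/24) = -1.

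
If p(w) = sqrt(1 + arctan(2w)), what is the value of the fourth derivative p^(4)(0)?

17

Plug the Maclaurin series of the inner function into that of the outer and collect terms.
The coefficient of w^4 in the expansion is 17/24, so p^(4)(0) = 4! * (17/24) = 17.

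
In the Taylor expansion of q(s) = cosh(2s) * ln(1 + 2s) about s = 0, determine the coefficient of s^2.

-2

Take the Cauchy product of the two expansions.
So c_2 = q′′(0)/2! = -2.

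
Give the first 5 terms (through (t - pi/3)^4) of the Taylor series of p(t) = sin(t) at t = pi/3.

[(t - pi/3)^0] = sqrt(3)/2;  [(t - pi/3)^1] = 1/2;  [(t - pi/3)^2] = -sqrt(3)/4;  [(t - pi/3)^3] = -1/12;  [(t - pi/3)^4] = sqrt(3)/48.

sqrt(3)*(t - pi/3)^4/48 - (t - pi/3)^3/12 - sqrt(3)*(t - pi/3)^2/4 + (t - pi/3)/2 + sqrt(3)/2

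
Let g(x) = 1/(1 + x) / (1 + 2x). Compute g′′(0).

14

Take the Cauchy product of the two expansions.
The coefficient of x^2 in the expansion is 7, so g′′(0) = 2! * (7) = 14.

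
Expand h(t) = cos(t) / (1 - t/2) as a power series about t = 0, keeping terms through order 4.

-t^4/48 - t^3/8 - t^2/4 + t/2 + 1

Multiply the two series term by term and collect like powers.
h(0) = 1
h′(0) = 1/2
h′′(0) = -1/2
h′′′(0) = -3/4
h^(4)(0) = -1/2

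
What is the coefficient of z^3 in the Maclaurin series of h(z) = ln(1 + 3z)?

9

h(0) = 0
h′(0) = 3
h′′(0) = -9
h′′′(0) = 54
So c_3 = h′′′(0)/3! = 9.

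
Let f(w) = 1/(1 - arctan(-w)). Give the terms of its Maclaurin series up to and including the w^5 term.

-w^5/5 + w^4/3 - 2*w^3/3 + w^2 - w + 1

Let u equal the inner series; expand the outer function in u and truncate.
[w^0] = 1;  [w^1] = -1;  [w^2] = 1;  [w^3] = -2/3;  [w^4] = 1/3;  [w^5] = -1/5.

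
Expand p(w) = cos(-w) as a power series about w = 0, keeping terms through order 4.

w^4/24 - w^2/2 + 1

Use the known series and substitute for the argument.
p(0) = 1
p′(0) = 0
p′′(0) = -1
p′′′(0) = 0
p^(4)(0) = 1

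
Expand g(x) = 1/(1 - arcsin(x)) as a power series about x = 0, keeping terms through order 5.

Compose series: expand the inner function first, then feed it into the outer expansion.
[x^0] = 1;  [x^1] = 1;  [x^2] = 1;  [x^3] = 7/6;  [x^4] = 4/3;  [x^5] = 63/40.

63*x^5/40 + 4*x^4/3 + 7*x^3/6 + x^2 + x + 1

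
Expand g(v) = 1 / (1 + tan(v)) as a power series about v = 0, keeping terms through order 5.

Expand as Σ (-1)^k u^k with u equal to the inner function's series.
g(0) = 1
g′(0) = -1
g′′(0) = 2
g′′′(0) = -8
g^(4)(0) = 40
g^(5)(0) = -256

-32*v^5/15 + 5*v^4/3 - 4*v^3/3 + v^2 - v + 1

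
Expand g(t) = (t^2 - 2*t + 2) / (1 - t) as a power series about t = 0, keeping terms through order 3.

Shift and add copies of the series according to the polynomial's terms.
[t^0] = 2;  [t^1] = 0;  [t^2] = 1;  [t^3] = 1.

t^3 + t^2 + 2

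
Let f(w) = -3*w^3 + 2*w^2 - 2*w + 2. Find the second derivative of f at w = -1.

Apply the Taylor formula c_k = f^(k)(a)/k!.
The coefficient of (w + 1)^2 in the expansion is 11, so f′′(-1) = 2! * (11) = 22.

22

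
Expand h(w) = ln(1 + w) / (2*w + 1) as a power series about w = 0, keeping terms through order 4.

-131*w^4/12 + 16*w^3/3 - 5*w^2/2 + w

Multiply the numerator's expansion by the denominator's geometric series.
h(0) = 0
h′(0) = 1
h′′(0) = -5
h′′′(0) = 32
h^(4)(0) = -262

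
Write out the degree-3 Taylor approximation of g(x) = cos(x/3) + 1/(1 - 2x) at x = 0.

Add the two expansions coefficient-wise.
g(0) = 2
g′(0) = 2
g′′(0) = 71/9
g′′′(0) = 48
Then c_k = g^(k)(0)/k! gives each Taylor coefficient.

8*x^3 + 71*x^2/18 + 2*x + 2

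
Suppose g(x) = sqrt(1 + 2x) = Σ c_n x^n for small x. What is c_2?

Use the known series and substitute for the argument.
[x^0] = 1;  [x^1] = 1;  [x^2] = -1/2.

-1/2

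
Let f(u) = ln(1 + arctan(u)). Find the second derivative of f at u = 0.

-1

Plug the Maclaurin series of the inner function into that of the outer and collect terms.
The coefficient of u^2 in the expansion is -1/2, so f′′(0) = 2! * (-1/2) = -1.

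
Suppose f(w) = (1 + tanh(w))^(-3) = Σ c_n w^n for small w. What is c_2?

Let u equal the inner series; expand the outer function in u and truncate.
f(0) = 1
f′(0) = -3
f′′(0) = 12
So c_2 = f′′(0)/2! = 6.

6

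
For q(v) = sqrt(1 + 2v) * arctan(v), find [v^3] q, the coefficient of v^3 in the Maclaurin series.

Multiply the two series term by term and collect like powers.
q(0) = 0
q′(0) = 1
q′′(0) = 2
q′′′(0) = -5
So c_3 = q′′′(0)/3! = -5/6.

-5/6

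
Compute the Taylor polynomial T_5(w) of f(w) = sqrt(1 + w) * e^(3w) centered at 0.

4277*w^5/1280 + 667*w^4/128 + 103*w^3/16 + 47*w^2/8 + 7*w/2 + 1

Expand each factor separately, then convolve coefficients.
f(0) = 1
f′(0) = 7/2
f′′(0) = 47/4
f′′′(0) = 309/8
f^(4)(0) = 2001/16
f^(5)(0) = 12831/32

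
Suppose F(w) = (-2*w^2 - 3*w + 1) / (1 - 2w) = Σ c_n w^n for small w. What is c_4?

Distribute the polynomial across the series and collect like powers.
F(0) = 1
F′(0) = -1
F′′(0) = -8
F′′′(0) = -48
F^(4)(0) = -384
So c_4 = F^(4)(0)/4! = -16.

-16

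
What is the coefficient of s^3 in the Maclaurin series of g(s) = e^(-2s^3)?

Use the known series and substitute for the argument.
[s^0] = 1;  [s^1] = 0;  [s^2] = 0;  [s^3] = -2.

-2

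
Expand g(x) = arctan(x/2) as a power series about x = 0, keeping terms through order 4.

Compute the successive derivatives at the expansion point and divide by k!.
[x^0] = 0;  [x^1] = 1/2;  [x^2] = 0;  [x^3] = -1/24;  [x^4] = 0.

-x^3/24 + x/2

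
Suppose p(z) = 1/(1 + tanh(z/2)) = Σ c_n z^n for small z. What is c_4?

Plug the Maclaurin series of the inner function into that of the outer and collect terms.
p(0) = 1
p′(0) = -1/2
p′′(0) = 1/2
p′′′(0) = -1/2
p^(4)(0) = 1/2
So c_4 = p^(4)(0)/4! = 1/48.

1/48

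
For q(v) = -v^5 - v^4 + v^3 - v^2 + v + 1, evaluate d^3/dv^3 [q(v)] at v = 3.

-606

From the series, [(v - 3)^3] q = -101; multiply by 3! = 6 to get -606.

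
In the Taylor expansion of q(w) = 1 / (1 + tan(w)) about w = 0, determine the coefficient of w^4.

Expand as Σ (-1)^k u^k with u equal to the inner function's series.
q(0) = 1
q′(0) = -1
q′′(0) = 2
q′′′(0) = -8
q^(4)(0) = 40
Dividing each by k! gives the coefficients c_0, ..., c_4.

5/3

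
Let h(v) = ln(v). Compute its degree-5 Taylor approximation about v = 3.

(v - 3)^5/1215 - (v - 3)^4/324 + (v - 3)^3/81 - (v - 3)^2/18 + (v - 3)/3 + ln(3)

h(3) = ln(3)
h′(3) = 1/3
h′′(3) = -1/9
h′′′(3) = 2/27
h^(4)(3) = -2/27
h^(5)(3) = 8/81
The Taylor polynomial is Σ h^(k)(3)/k! · (v - 3)^k.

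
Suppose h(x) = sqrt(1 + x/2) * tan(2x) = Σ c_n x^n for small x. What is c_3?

125/48

Take the Cauchy product of the two expansions.
h(0) = 0
h′(0) = 2
h′′(0) = 1
h′′′(0) = 125/8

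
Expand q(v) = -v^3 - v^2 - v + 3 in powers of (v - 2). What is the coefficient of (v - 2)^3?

q(2) = -11
q′(2) = -17
q′′(2) = -14
q′′′(2) = -6

-1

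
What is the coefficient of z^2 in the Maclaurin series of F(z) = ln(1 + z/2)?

-1/8

[z^0] = 0;  [z^1] = 1/2;  [z^2] = -1/8.
So c_2 = F′′(0)/2! = -1/8.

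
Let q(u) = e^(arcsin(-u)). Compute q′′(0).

1

Compose series: expand the inner function first, then feed it into the outer expansion.
The coefficient of u^2 in the expansion is 1/2, so q′′(0) = 2! * (1/2) = 1.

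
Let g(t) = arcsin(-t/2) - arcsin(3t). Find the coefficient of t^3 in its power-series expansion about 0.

Add the two expansions coefficient-wise.
[t^0] = 0;  [t^1] = -7/2;  [t^2] = 0;  [t^3] = -217/48.
So c_3 = g′′′(0)/3! = -217/48.

-217/48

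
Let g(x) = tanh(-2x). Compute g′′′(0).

16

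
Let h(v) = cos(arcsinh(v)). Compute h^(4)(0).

5

Substitute the inner expansion into the outer series and collect powers.
From the series, [v^4] h = 5/24; multiply by 4! = 24 to get 5.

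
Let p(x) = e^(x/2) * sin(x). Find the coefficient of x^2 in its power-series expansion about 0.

Write out both Maclaurin series and multiply, keeping only the needed powers.

1/2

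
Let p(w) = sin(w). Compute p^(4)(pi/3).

sqrt(3)/2

Apply the Taylor formula c_k = f^(k)(a)/k!.
From the series, [(w - pi/3)^4] p = sqrt(3)/48; multiply by 4! = 24 to get sqrt(3)/2.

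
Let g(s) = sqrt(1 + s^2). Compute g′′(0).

The coefficient of s^2 in the expansion is 1/2, so g′′(0) = 2! * (1/2) = 1.

1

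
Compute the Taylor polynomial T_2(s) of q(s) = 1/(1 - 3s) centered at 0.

9*s^2 + 3*s + 1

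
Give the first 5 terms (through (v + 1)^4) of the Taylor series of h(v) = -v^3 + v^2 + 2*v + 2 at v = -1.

Compute the successive derivatives at the expansion point and divide by k!.
h(-1) = 2
h′(-1) = -3
h′′(-1) = 8
h′′′(-1) = -6
h^(4)(-1) = 0

-(v + 1)^3 + 4*(v + 1)^2 - 3*(v + 1) + 2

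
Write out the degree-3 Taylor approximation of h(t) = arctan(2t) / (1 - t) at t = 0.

Multiply the numerator's expansion by the denominator's geometric series.

-2*t^3/3 + 2*t^2 + 2*t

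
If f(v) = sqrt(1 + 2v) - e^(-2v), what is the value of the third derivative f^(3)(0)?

Add the two expansions coefficient-wise.
The coefficient of v^3 in the expansion is 11/6, so f′′′(0) = 3! * (11/6) = 11.

11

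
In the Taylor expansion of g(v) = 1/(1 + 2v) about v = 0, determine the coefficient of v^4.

Compute the successive derivatives at the expansion point and divide by k!.
g(0) = 1
g′(0) = -2
g′′(0) = 8
g′′′(0) = -48
g^(4)(0) = 384

16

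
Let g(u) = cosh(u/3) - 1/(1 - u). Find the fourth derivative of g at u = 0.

-1943/81

Expand each term separately and add.
The coefficient of u^4 in the expansion is -1943/1944, so g^(4)(0) = 4! * (-1943/1944) = -1943/81.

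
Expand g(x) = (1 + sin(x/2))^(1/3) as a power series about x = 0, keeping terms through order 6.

Compose series: expand the inner function first, then feed it into the outer expansion.
[x^0] = 1;  [x^1] = 1/6;  [x^2] = -1/36;  [x^3] = 1/1296;  [x^4] = -1/3888;  [x^5] = 61/933120;  [x^6] = -1/65610.

-x^6/65610 + 61*x^5/933120 - x^4/3888 + x^3/1296 - x^2/36 + x/6 + 1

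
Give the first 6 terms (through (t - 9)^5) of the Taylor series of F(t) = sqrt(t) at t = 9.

Differentiate repeatedly and evaluate at the center.
F(9) = 3
F′(9) = 1/6
F′′(9) = -1/108
F′′′(9) = 1/648
F^(4)(9) = -5/11664
F^(5)(9) = 35/209952

7*(t - 9)^5/5038848 - 5*(t - 9)^4/279936 + (t - 9)^3/3888 - (t - 9)^2/216 + (t - 9)/6 + 3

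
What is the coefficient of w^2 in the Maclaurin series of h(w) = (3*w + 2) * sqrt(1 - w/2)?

Distribute the polynomial across the series and collect like powers.
[w^0] = 2;  [w^1] = 5/2;  [w^2] = -13/16.

-13/16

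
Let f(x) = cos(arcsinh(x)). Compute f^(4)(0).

5

Compose series: expand the inner function first, then feed it into the outer expansion.
From the series, [x^4] f = 5/24; multiply by 4! = 24 to get 5.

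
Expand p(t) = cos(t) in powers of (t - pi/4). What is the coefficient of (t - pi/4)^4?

sqrt(2)/48

Compute the successive derivatives at the expansion point and divide by k!.
p(pi/4) = sqrt(2)/2
p′(pi/4) = -sqrt(2)/2
p′′(pi/4) = -sqrt(2)/2
p′′′(pi/4) = sqrt(2)/2
p^(4)(pi/4) = sqrt(2)/2
Then c_k = p^(k)(pi/4)/k! gives each Taylor coefficient.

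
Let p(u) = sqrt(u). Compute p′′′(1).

The coefficient of (u - 1)^3 in the expansion is 1/16, so p′′′(1) = 3! * (1/16) = 3/8.

3/8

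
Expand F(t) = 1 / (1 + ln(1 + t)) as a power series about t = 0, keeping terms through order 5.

-347*t^5/60 + 11*t^4/3 - 7*t^3/3 + 3*t^2/2 - t + 1

Expand as Σ (-1)^k u^k with u equal to the inner function's series.
[t^0] = 1;  [t^1] = -1;  [t^2] = 3/2;  [t^3] = -7/3;  [t^4] = 11/3;  [t^5] = -347/60.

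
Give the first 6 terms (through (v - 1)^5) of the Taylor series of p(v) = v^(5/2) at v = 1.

3*(v - 1)^5/256 - 5*(v - 1)^4/128 + 5*(v - 1)^3/16 + 15*(v - 1)^2/8 + 5*(v - 1)/2 + 1

[(v - 1)^0] = 1;  [(v - 1)^1] = 5/2;  [(v - 1)^2] = 15/8;  [(v - 1)^3] = 5/16;  [(v - 1)^4] = -5/128;  [(v - 1)^5] = 3/256.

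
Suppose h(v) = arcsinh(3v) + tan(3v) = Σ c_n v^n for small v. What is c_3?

Add the two expansions coefficient-wise.
h(0) = 0
h′(0) = 6
h′′(0) = 0
h′′′(0) = 27
Then c_k = h^(k)(0)/k! gives each Taylor coefficient.

9/2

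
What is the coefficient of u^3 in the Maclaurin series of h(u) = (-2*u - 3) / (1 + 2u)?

16

Shift and add copies of the series according to the polynomial's terms.
h(0) = -3
h′(0) = 4
h′′(0) = -16
h′′′(0) = 96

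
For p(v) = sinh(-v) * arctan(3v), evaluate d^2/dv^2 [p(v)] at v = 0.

-6

Multiply the two series term by term and collect like powers.
From the series, [v^2] p = -3; multiply by 2! = 2 to get -6.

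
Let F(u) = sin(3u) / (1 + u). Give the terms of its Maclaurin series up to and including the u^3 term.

-3*u^3/2 - 3*u^2 + 3*u

Multiply the two series term by term and collect like powers.
F(0) = 0
F′(0) = 3
F′′(0) = -6
F′′′(0) = -9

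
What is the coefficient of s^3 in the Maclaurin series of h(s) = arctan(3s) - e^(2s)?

-31/3

Add the two expansions coefficient-wise.
h(0) = -1
h′(0) = 1
h′′(0) = -4
h′′′(0) = -62
So c_3 = h′′′(0)/3! = -31/3.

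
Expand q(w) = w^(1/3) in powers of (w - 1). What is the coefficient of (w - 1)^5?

22/729

q(1) = 1
q′(1) = 1/3
q′′(1) = -2/9
q′′′(1) = 10/27
q^(4)(1) = -80/81
q^(5)(1) = 880/243
So c_5 = q^(5)(1)/5! = 22/729.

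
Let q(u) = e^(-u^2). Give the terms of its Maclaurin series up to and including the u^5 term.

u^4/2 - u^2 + 1

q(0) = 1
q′(0) = 0
q′′(0) = -2
q′′′(0) = 0
q^(4)(0) = 12
q^(5)(0) = 0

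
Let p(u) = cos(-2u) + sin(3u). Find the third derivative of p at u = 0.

Combine the two series term by term.
From the series, [u^3] p = -9/2; multiply by 3! = 6 to get -27.

-27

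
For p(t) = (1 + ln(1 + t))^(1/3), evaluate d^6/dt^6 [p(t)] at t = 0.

-247418/729

Let u equal the inner series; expand the outer function in u and truncate.
From the series, [t^6] p = -123709/262440; multiply by 6! = 720 to get -247418/729.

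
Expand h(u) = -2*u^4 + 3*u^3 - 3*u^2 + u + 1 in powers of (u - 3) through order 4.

-2*(u - 3)^4 - 21*(u - 3)^3 - 84*(u - 3)^2 - 152*(u - 3) - 104

Differentiate repeatedly and evaluate at the center.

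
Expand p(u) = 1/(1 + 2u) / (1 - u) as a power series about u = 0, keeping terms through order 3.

Multiply the two series term by term and collect like powers.
p(0) = 1
p′(0) = -1
p′′(0) = 6
p′′′(0) = -30
Then c_k = p^(k)(0)/k! gives each Taylor coefficient.

-5*u^3 + 3*u^2 - u + 1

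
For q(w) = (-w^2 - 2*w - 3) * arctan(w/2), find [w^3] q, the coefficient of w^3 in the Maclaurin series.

Shift and add copies of the series according to the polynomial's terms.
q(0) = 0
q′(0) = -3/2
q′′(0) = -2
q′′′(0) = -9/4

-3/8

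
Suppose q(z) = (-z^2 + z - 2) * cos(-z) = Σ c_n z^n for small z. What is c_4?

Shift and add copies of the series according to the polynomial's terms.
q(0) = -2
q′(0) = 1
q′′(0) = 0
q′′′(0) = -3
q^(4)(0) = 10

5/12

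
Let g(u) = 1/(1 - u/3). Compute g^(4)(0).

8/27

Compute the successive derivatives at the expansion point and divide by k!.
The coefficient of u^4 in the expansion is 1/81, so g^(4)(0) = 4! * (1/81) = 8/27.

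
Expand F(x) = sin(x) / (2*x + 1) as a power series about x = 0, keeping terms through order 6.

Use 1/(1 - r) = Σ r^k on the denominator, then take the Cauchy product.

-1841*x^6/60 + 1841*x^5/120 - 23*x^4/3 + 23*x^3/6 - 2*x^2 + x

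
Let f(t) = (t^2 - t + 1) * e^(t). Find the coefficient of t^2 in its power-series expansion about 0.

1/2

Multiply each power in the prefactor through the base expansion.
f(0) = 1
f′(0) = 0
f′′(0) = 1
So c_2 = f′′(0)/2! = 1/2.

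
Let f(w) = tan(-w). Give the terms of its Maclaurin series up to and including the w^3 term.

Differentiate repeatedly and evaluate at the center.

-w^3/3 - w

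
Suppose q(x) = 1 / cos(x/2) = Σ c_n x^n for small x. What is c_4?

Divide the numerator series by the denominator series (power-series long division).
q(0) = 1
q′(0) = 0
q′′(0) = 1/4
q′′′(0) = 0
q^(4)(0) = 5/16
So c_4 = q^(4)(0)/4! = 5/384.

5/384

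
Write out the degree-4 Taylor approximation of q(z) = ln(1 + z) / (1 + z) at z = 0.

Expand each factor separately, then convolve coefficients.
[z^0] = 0;  [z^1] = 1;  [z^2] = -3/2;  [z^3] = 11/6;  [z^4] = -25/12.

-25*z^4/12 + 11*z^3/6 - 3*z^2/2 + z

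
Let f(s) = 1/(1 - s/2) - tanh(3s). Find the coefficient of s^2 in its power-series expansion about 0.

1/4

Expand each term separately and add.
f(0) = 1
f′(0) = -5/2
f′′(0) = 1/2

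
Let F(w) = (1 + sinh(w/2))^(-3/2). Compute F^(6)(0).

214575/4096

Plug the Maclaurin series of the inner function into that of the outer and collect terms.
The coefficient of w^6 in the expansion is 14305/196608, so F^(6)(0) = 6! * (14305/196608) = 214575/4096.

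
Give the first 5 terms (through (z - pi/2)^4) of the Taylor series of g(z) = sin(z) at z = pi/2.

(z - pi/2)^4/24 - (z - pi/2)^2/2 + 1

g(pi/2) = 1
g′(pi/2) = 0
g′′(pi/2) = -1
g′′′(pi/2) = 0
g^(4)(pi/2) = 1
Dividing each by k! gives the coefficients c_0, ..., c_4.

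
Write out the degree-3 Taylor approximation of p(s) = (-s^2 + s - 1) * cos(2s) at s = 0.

Shift and add copies of the series according to the polynomial's terms.
p(0) = -1
p′(0) = 1
p′′(0) = 2
p′′′(0) = -12
Dividing each by k! gives the coefficients c_0, ..., c_3.

-2*s^3 + s^2 + s - 1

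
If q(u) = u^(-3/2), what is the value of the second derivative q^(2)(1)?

From the series, [(u - 1)^2] q = 15/8; multiply by 2! = 2 to get 15/4.

15/4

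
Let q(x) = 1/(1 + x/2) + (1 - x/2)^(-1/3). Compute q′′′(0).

Add the two expansions coefficient-wise.
The coefficient of x^3 in the expansion is -67/648, so q′′′(0) = 3! * (-67/648) = -67/108.

-67/108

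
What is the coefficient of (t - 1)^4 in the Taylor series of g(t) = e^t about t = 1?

Compute the successive derivatives at the expansion point and divide by k!.
[(t - 1)^0] = e;  [(t - 1)^1] = e;  [(t - 1)^2] = e/2;  [(t - 1)^3] = e/6;  [(t - 1)^4] = e/24.
So c_4 = g^(4)(1)/4! = e/24.

e/24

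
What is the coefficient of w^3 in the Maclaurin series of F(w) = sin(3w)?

[w^0] = 0;  [w^1] = 3;  [w^2] = 0;  [w^3] = -9/2.

-9/2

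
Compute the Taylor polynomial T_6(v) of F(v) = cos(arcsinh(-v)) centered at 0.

-17*v^6/144 + 5*v^4/24 - v^2/2 + 1

Substitute the inner expansion into the outer series and collect powers.
[v^0] = 1;  [v^1] = 0;  [v^2] = -1/2;  [v^3] = 0;  [v^4] = 5/24;  [v^5] = 0;  [v^6] = -17/144.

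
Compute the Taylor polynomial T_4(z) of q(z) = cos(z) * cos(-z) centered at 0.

Expand each factor separately, then convolve coefficients.

z^4/3 - z^2 + 1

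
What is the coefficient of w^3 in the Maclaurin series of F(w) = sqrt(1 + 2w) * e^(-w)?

4/3

Write out both Maclaurin series and multiply, keeping only the needed powers.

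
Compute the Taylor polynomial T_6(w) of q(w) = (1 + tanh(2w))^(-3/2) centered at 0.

1105*w^6/48 - 921*w^5/40 + 155*w^4/8 - 27*w^3/2 + 15*w^2/2 - 3*w + 1

Let u equal the inner series; expand the outer function in u and truncate.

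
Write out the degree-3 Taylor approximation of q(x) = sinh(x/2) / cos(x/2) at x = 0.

x^3/12 + x/2

Invert the denominator's series and multiply.
q(0) = 0
q′(0) = 1/2
q′′(0) = 0
q′′′(0) = 1/2
The Taylor polynomial is Σ q^(k)(0)/k! · x^k.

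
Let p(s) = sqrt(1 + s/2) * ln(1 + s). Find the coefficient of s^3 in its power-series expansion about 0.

17/96

Multiply the two series term by term and collect like powers.
p(0) = 0
p′(0) = 1
p′′(0) = -1/2
p′′′(0) = 17/16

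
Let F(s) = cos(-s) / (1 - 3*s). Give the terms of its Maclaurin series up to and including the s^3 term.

Expand 1/(denominator) as a geometric series and multiply by the numerator's series.

51*s^3/2 + 17*s^2/2 + 3*s + 1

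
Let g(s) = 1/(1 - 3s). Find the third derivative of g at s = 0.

From the series, [s^3] g = 27; multiply by 3! = 6 to get 162.

162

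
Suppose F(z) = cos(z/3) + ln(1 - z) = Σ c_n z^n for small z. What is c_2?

Expand each term separately and add.
[z^0] = 1;  [z^1] = -1;  [z^2] = -5/9.

-5/9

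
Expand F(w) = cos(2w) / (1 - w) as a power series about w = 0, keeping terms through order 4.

-w^4/3 - w^3 - w^2 + w + 1

Expand each factor separately, then convolve coefficients.
[w^0] = 1;  [w^1] = 1;  [w^2] = -1;  [w^3] = -1;  [w^4] = -1/3.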